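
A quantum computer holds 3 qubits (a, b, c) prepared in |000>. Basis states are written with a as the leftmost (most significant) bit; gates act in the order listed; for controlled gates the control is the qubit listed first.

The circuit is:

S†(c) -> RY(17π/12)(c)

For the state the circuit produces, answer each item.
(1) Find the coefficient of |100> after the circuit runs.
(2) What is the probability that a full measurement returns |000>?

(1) |100> carries amplitude 0 in the final state.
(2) Outcome |000> occurs with probability -sqrt(6)/8 + sqrt(2)/8 + 1/2.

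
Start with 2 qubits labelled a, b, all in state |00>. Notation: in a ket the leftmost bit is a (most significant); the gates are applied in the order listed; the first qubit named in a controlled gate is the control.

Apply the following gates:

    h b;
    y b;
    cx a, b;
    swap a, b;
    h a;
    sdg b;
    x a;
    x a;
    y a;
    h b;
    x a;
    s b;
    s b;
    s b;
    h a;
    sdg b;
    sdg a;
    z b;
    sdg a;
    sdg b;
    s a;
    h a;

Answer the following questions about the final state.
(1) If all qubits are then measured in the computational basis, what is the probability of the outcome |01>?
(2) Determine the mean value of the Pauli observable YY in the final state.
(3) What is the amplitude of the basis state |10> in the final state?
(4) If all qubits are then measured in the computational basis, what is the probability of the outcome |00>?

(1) Outcome |01> occurs with probability 1/4.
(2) The expectation value of YY is 1.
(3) The amplitude on |10> is sqrt(2)*(-1 + I)/4.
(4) Outcome |00> occurs with probability 1/4.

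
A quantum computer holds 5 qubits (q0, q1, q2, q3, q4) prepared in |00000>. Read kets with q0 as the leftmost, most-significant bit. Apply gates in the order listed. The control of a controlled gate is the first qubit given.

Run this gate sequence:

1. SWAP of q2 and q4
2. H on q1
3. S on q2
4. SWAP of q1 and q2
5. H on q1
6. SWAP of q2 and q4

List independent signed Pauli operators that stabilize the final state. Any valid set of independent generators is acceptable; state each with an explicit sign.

The stabilizer group can be generated by +IXIII, +IIIIX, +ZIIII, +IIZII, +IIIZI, among other valid generating sets.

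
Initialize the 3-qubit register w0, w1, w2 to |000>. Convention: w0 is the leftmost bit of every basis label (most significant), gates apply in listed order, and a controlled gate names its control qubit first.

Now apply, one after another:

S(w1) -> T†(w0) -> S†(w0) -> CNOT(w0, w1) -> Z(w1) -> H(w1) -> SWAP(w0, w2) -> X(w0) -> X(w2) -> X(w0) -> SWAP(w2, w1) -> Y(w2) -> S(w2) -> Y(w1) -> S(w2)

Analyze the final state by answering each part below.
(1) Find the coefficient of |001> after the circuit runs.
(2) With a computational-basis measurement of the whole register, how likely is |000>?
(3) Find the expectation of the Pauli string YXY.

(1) |001> carries amplitude -sqrt(2)/2 in the final state.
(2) Outcome |000> occurs with probability 1/2.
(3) The observable YXY averages to 0.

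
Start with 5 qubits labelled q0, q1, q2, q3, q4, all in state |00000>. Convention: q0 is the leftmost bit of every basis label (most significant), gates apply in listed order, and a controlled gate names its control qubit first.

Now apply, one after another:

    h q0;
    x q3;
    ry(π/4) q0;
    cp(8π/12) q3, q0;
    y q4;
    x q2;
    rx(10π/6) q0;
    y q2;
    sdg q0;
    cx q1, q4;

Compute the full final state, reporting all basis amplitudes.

The resulting statevector has amplitude -sqrt(6*sqrt(2) + 12)/8 + sqrt(12 - 6*sqrt(2))/8 + sqrt(4 - 2*sqrt(2))*exp(I*pi/6)/8 + sqrt(2*sqrt(2) + 4)*exp(I*pi/6)/8 on |00011>, -sqrt(2*sqrt(2) + 4)/8 + sqrt(4 - 2*sqrt(2))/8 - sqrt(6*sqrt(2) + 12)*exp(I*pi/6)/8 - sqrt(12 - 6*sqrt(2))*exp(I*pi/6)/8 on |10011>, and 0 on every other basis state.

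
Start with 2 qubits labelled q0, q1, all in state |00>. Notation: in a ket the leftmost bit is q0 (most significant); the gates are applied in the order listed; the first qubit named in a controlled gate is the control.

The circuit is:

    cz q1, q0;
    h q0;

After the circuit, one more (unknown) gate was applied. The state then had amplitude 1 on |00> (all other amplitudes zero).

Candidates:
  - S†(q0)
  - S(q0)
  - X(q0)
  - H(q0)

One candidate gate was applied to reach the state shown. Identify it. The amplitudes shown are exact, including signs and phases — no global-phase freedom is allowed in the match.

The applied gate was H(q0).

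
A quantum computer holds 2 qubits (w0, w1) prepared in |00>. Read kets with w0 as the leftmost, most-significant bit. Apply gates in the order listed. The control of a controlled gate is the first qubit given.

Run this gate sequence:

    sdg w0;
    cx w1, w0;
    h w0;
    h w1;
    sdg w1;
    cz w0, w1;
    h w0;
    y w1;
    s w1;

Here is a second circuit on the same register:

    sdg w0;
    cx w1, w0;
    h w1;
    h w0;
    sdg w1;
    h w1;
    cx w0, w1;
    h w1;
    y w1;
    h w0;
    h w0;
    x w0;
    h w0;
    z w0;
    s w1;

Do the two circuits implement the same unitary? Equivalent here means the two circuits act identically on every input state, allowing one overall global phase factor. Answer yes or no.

Yes: on every input state the two circuits agree up to one overall phase factor.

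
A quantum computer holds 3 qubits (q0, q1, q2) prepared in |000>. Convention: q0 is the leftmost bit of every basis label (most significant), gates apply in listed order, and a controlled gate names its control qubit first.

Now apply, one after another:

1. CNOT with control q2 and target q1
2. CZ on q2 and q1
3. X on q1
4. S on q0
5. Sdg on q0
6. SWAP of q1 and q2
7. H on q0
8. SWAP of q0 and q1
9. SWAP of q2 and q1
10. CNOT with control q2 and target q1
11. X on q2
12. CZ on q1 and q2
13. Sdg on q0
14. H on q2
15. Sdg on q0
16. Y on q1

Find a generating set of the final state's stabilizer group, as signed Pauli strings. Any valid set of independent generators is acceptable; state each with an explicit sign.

One valid set of independent stabilizer generators is +IXZ, -IZX, +ZII (any independent generating set of the same group is equally correct).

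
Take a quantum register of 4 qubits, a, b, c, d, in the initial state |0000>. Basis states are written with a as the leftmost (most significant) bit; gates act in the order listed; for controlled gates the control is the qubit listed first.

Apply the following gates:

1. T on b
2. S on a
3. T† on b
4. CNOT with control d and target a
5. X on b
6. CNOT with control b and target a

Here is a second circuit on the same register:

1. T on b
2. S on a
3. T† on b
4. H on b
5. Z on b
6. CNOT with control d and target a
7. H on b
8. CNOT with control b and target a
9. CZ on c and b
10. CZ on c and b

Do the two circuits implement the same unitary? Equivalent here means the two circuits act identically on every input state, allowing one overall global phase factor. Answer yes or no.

Yes — the two circuits implement the same unitary up to a global phase.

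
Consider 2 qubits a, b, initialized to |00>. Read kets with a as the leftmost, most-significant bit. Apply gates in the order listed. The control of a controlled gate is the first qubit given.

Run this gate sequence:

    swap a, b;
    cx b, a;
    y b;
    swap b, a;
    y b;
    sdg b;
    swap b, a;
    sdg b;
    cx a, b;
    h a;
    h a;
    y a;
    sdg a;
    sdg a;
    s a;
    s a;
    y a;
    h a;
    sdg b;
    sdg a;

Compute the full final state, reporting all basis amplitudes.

After the circuit, the state carries amplitude sqrt(2)/2 on |00>, 0 on |01>, sqrt(2)*I/2 on |10>, 0 on |11>. Key observation: gates 11-18 undo each other exactly, leaving only the rest of the circuit to track.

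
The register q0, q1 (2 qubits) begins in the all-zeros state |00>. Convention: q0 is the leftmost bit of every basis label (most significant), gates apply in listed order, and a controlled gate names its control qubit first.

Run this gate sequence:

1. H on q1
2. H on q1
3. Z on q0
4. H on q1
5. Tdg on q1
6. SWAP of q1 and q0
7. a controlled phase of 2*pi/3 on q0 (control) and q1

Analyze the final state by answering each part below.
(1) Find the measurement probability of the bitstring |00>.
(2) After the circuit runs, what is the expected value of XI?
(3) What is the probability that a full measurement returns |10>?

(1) A full measurement returns |00> with probability 1/2. Key observation: the block from step 1 through step 2 cancels to the identity and can be dropped.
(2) The expectation value of XI is sqrt(2)/2.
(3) The probability of measuring |10> is 1/2.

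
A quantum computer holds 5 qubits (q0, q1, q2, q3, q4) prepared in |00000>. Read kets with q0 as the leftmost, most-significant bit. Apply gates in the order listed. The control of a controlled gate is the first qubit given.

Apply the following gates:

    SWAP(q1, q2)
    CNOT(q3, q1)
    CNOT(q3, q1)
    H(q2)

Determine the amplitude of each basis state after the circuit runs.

The resulting statevector has amplitude sqrt(2)/2 on |00000>, sqrt(2)/2 on |00100>, and 0 on every other basis state. Key observation: steps 2-3 multiply out to the identity, so the circuit reduces to the remaining gates.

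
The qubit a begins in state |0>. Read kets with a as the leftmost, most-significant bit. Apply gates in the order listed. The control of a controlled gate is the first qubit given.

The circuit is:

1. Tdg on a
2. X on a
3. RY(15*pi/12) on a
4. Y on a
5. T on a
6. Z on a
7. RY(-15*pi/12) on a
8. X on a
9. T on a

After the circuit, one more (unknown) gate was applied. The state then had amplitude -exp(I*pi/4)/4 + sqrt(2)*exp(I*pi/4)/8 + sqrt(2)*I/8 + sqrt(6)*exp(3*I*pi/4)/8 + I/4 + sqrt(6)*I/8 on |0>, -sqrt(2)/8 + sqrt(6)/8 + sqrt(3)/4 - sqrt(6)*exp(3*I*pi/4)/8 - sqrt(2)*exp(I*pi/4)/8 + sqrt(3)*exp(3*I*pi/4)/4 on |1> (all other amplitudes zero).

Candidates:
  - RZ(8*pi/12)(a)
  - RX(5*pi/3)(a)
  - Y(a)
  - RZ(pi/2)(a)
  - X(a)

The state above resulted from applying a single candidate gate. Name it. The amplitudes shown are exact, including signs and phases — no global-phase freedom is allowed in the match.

The unique candidate consistent with the amplitudes is RX(5*pi/3)(a).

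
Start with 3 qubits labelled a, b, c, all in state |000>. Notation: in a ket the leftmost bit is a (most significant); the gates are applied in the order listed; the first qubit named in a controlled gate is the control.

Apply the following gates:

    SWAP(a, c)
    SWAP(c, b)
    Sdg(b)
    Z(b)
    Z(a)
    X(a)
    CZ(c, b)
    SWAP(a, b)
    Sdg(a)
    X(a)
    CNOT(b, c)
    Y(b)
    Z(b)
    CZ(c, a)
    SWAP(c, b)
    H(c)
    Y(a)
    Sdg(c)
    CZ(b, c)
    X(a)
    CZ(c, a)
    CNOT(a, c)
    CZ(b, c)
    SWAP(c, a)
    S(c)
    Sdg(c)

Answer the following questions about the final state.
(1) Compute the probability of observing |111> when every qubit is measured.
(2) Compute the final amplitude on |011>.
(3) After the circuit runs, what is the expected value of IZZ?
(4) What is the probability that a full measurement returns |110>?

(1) The probability of measuring |111> is 1/2. Key observation: steps 25-26 multiply out to the identity, so the circuit reduces to the remaining gates.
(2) The final state's coefficient on |011> equals -sqrt(2)*I/2.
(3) In the final state, IZZ has expectation 1.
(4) A full measurement returns |110> with probability 0.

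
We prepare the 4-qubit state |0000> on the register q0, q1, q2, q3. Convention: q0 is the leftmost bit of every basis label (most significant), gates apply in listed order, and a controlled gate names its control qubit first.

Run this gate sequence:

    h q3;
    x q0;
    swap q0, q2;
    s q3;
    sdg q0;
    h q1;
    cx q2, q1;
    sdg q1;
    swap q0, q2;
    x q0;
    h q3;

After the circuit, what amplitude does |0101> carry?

The amplitude on |0101> is sqrt(2)*(-1 - I)/4.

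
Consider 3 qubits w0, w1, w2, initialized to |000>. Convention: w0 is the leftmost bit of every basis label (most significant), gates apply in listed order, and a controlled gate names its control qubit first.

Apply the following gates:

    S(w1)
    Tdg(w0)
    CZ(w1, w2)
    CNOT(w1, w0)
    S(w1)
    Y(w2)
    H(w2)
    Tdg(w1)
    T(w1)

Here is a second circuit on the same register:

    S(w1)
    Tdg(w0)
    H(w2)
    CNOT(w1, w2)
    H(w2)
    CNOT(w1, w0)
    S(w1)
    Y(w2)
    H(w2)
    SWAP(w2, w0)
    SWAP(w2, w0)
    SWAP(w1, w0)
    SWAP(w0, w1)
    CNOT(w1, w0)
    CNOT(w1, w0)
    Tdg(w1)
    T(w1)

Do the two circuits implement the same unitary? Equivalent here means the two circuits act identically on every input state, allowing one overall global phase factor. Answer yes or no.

Yes, they are equivalent — the unitaries differ by at most a global phase.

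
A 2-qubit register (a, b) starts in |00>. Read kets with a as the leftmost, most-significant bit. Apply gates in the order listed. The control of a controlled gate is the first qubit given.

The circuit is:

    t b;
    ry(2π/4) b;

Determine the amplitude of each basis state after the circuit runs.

The resulting statevector has amplitude sqrt(2)/2 on |00>, sqrt(2)/2 on |01>, 0 on |10>, 0 on |11>.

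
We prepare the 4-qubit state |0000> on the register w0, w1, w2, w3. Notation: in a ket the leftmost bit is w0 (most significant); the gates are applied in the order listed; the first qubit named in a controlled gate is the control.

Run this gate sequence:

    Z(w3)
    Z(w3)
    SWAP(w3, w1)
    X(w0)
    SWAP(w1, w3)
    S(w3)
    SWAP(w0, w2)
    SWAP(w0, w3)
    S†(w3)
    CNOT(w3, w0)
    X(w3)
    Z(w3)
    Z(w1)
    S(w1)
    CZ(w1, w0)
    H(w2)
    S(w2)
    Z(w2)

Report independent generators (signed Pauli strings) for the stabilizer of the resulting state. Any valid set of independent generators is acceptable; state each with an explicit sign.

One valid set of independent stabilizer generators is +IIYI, +ZIII, +IZII, -IIIZ (any independent generating set of the same group is equally correct).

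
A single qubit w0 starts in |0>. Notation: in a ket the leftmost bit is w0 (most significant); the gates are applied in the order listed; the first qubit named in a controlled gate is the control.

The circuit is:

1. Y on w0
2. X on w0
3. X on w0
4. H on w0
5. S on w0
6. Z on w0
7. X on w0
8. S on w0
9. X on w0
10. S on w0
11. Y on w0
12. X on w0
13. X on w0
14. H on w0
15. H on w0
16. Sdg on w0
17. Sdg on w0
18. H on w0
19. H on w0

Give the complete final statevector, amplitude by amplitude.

The resulting statevector has amplitude -sqrt(2)/2 on |0>, sqrt(2)*I/2 on |1>.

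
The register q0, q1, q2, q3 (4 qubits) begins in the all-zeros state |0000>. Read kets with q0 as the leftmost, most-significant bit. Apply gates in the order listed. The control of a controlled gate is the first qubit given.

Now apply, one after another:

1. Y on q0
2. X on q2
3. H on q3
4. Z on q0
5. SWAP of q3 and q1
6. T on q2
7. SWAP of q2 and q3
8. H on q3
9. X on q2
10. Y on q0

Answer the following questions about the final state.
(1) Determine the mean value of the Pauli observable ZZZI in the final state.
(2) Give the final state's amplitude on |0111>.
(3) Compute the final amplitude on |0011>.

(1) The observable ZZZI averages to 0.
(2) The amplitude on |0111> is exp(I*pi/4)/2.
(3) |0011> carries amplitude exp(I*pi/4)/2 in the final state.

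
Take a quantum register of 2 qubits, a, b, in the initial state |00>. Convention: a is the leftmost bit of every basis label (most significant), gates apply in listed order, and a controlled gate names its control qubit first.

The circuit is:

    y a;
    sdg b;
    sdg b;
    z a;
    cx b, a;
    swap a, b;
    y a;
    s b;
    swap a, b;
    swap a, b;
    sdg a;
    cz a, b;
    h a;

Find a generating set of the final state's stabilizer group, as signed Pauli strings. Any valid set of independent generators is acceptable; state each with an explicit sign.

One valid set of independent stabilizer generators is -XI, -IZ (any independent generating set of the same group is equally correct). Key observation: gates 9-10 undo each other exactly, leaving only the rest of the circuit to track.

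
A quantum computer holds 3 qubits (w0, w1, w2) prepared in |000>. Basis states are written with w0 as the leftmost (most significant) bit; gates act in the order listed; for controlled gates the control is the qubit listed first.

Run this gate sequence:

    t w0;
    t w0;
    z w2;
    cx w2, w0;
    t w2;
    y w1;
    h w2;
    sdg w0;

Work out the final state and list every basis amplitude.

After the circuit, the state carries amplitude sqrt(2)*I/2 on |010>, sqrt(2)*I/2 on |011>, and 0 on every other basis state.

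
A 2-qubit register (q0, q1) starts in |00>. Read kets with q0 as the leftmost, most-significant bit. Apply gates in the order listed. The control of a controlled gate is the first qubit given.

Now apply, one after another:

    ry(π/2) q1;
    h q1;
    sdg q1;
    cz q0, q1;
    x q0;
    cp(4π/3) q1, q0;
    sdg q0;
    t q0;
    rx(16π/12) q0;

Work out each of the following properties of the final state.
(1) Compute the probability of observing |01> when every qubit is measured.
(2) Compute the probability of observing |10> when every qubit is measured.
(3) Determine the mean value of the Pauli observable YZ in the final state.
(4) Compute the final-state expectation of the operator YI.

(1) Outcome |01> occurs with probability 0.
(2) Outcome |10> occurs with probability 1/4.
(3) The observable YZ averages to -sqrt(3)/2.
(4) The observable YI averages to -sqrt(3)/2.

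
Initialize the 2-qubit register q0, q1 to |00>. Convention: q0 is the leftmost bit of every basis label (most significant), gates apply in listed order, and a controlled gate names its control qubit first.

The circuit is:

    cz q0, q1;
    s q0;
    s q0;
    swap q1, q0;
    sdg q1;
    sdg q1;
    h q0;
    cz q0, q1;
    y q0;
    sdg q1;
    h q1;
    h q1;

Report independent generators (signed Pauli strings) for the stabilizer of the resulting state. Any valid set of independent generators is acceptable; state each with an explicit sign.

One valid set of independent stabilizer generators is -XI, +IZ (any independent generating set of the same group is equally correct). Key observation: the block from step 11 through step 12 cancels to the identity and can be dropped.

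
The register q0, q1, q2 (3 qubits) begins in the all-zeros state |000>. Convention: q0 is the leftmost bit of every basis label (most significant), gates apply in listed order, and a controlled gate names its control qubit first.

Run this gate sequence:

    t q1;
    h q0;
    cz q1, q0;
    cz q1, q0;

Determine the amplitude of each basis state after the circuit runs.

After the circuit, the state carries amplitude sqrt(2)/2 on |000>, sqrt(2)/2 on |100>, and 0 on every other basis state. Key observation: the block from step 3 through step 4 cancels to the identity and can be dropped.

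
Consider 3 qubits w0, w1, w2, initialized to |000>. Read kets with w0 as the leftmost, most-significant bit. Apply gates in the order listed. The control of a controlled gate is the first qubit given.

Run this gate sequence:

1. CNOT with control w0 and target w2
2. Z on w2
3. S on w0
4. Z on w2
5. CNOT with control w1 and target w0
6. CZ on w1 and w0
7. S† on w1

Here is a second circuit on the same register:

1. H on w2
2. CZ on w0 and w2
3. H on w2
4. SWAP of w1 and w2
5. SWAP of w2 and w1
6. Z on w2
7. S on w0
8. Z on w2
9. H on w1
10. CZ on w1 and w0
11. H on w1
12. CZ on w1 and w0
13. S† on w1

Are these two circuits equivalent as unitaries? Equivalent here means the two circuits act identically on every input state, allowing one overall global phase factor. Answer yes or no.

No — the two circuits implement different unitaries, even allowing a global phase.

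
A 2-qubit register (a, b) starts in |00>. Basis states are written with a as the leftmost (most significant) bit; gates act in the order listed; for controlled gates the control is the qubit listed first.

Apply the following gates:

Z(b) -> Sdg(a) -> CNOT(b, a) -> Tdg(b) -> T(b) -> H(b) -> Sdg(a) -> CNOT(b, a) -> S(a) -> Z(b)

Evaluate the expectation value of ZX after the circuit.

In the final state, ZX has expectation 0.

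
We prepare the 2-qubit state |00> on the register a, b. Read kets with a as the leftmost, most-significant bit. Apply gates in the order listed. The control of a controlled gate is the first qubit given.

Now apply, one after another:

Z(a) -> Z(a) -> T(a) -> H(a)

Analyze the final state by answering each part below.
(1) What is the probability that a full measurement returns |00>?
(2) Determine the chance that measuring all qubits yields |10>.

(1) The probability of measuring |00> is 1/2.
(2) The probability of measuring |10> is 1/2.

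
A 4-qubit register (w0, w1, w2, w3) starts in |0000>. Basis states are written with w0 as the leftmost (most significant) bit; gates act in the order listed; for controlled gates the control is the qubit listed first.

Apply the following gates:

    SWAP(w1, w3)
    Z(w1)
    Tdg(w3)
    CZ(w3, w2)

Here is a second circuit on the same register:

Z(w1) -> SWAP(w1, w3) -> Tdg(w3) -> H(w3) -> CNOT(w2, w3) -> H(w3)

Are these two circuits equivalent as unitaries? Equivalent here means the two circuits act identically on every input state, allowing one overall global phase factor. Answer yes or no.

No: there is an input state on which the two circuits produce genuinely different outputs (not merely differing by a phase).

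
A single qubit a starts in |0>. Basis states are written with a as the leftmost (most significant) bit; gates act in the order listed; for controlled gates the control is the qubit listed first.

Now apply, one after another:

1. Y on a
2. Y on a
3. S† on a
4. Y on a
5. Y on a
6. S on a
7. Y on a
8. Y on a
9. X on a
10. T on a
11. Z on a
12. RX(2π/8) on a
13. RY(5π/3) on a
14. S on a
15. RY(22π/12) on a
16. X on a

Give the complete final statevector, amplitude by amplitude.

After the circuit, the state carries amplitude -3*sqrt(2*sqrt(2) + 4)*exp(3*I*pi/4)/16 - sqrt(6*sqrt(2) + 12)*exp(3*I*pi/4)/16 - 3*sqrt(4 - 2*sqrt(2))*exp(3*I*pi/4)/16 - sqrt(2*sqrt(2) + 4)*exp(I*pi/4)/16 + sqrt(4 - 2*sqrt(2))*exp(I*pi/4)/16 + sqrt(12 - 6*sqrt(2))*exp(3*I*pi/4)/16 + sqrt(12 - 6*sqrt(2))*exp(I*pi/4)/16 + sqrt(6*sqrt(2) + 12)*exp(I*pi/4)/16 on |0>, -3*sqrt(2*sqrt(2) + 4)*exp(3*I*pi/4)/16 - sqrt(6*sqrt(2) + 12)*exp(I*pi/4)/16 - sqrt(2*sqrt(2) + 4)*exp(I*pi/4)/16 - sqrt(4 - 2*sqrt(2))*exp(I*pi/4)/16 + sqrt(12 - 6*sqrt(2))*exp(3*I*pi/4)/16 + sqrt(12 - 6*sqrt(2))*exp(I*pi/4)/16 + 3*sqrt(4 - 2*sqrt(2))*exp(3*I*pi/4)/16 + sqrt(6*sqrt(2) + 12)*exp(3*I*pi/4)/16 on |1>. Key observation: steps 1-8 multiply out to the identity, so the circuit reduces to the remaining gates.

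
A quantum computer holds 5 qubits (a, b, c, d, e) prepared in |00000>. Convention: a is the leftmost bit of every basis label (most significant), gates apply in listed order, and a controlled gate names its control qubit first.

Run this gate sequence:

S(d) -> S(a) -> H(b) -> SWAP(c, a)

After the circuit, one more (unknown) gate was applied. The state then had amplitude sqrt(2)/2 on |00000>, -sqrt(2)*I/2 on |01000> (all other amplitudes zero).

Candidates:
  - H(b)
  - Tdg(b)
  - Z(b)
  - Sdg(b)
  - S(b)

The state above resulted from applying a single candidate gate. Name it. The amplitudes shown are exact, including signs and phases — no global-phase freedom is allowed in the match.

It was Sdg(b) that produced the state shown.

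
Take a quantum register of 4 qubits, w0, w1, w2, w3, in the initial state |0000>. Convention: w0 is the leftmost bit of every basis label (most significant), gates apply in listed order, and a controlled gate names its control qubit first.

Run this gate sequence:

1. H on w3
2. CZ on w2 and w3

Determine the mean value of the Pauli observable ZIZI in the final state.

The expectation value of ZIZI is 1.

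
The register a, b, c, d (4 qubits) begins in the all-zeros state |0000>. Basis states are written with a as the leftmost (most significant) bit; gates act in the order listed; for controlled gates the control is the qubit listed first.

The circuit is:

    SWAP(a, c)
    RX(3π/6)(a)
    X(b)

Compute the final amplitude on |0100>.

|0100> carries amplitude sqrt(2)/2 in the final state.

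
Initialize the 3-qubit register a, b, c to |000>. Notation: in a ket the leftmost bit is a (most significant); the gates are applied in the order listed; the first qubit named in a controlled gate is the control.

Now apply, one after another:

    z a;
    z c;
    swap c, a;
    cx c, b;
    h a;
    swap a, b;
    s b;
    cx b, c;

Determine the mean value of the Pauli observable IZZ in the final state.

In the final state, IZZ has expectation 1.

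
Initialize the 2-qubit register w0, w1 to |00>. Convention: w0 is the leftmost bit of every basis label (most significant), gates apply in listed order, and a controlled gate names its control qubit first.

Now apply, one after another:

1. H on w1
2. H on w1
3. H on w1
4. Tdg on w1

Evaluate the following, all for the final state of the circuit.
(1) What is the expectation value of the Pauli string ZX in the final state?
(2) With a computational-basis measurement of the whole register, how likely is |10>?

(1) The observable ZX averages to sqrt(2)/2. Key observation: steps 2-3 multiply out to the identity, so the circuit reduces to the remaining gates.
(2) A full measurement returns |10> with probability 0.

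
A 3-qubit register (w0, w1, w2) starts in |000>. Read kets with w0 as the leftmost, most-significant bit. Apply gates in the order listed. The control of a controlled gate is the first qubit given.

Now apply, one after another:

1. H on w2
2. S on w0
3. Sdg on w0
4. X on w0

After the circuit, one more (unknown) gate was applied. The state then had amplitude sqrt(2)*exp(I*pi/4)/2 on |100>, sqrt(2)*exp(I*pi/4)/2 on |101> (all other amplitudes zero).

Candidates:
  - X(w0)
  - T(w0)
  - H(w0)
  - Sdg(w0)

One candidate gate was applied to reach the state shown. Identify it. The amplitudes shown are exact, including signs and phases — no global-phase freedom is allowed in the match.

It was T(w0) that produced the state shown. Key observation: the block from step 2 through step 3 cancels to the identity and can be dropped.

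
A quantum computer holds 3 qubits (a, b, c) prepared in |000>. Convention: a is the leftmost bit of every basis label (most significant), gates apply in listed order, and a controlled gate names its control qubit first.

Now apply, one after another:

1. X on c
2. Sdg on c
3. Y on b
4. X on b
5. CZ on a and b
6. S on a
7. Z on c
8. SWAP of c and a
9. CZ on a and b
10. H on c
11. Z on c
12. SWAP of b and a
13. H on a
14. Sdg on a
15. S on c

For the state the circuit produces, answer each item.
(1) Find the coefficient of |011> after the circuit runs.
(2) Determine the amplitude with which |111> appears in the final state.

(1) |011> carries amplitude I/2 in the final state.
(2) |111> carries amplitude 1/2 in the final state.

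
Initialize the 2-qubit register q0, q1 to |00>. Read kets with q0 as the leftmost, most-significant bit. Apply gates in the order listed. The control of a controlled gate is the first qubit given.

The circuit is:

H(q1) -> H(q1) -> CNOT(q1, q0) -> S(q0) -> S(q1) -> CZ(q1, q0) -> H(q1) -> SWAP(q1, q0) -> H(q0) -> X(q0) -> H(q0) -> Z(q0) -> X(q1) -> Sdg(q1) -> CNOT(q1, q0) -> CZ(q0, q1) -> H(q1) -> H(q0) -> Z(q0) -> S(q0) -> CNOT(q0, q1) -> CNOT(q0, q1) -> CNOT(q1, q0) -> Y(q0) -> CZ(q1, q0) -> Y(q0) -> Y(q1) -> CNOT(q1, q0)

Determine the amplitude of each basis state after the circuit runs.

After the circuit, the state carries amplitude sqrt(2)*I/2 on |00>, -sqrt(2)*I/2 on |01>, 0 on |10>, 0 on |11>. Key observation: the block from step 9 through step 12 cancels to the identity and can be dropped.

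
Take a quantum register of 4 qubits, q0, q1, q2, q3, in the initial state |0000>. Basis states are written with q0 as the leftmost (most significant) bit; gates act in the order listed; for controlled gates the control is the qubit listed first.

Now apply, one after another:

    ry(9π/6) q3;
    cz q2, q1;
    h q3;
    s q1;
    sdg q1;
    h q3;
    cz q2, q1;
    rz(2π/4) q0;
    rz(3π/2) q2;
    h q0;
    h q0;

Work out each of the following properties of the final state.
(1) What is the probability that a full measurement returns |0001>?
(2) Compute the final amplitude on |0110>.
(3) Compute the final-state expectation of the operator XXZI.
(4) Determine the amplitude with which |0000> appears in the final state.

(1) A full measurement returns |0001> with probability 1/2. Key observation: the block from step 2 through step 7 cancels to the identity and can be dropped.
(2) The final state's coefficient on |0110> equals 0.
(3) The expectation value of XXZI is 0.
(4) The final state's coefficient on |0000> equals sqrt(2)/2.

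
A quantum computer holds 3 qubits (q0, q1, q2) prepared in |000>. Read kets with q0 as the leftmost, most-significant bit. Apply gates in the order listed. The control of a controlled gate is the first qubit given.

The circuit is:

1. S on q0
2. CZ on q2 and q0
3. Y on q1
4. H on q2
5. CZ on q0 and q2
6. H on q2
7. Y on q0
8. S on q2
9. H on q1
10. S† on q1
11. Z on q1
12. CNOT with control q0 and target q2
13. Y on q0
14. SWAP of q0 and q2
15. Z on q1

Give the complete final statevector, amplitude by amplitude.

The resulting statevector has amplitude sqrt(2)*I/2 on |100>, -sqrt(2)/2 on |110>, and 0 on every other basis state.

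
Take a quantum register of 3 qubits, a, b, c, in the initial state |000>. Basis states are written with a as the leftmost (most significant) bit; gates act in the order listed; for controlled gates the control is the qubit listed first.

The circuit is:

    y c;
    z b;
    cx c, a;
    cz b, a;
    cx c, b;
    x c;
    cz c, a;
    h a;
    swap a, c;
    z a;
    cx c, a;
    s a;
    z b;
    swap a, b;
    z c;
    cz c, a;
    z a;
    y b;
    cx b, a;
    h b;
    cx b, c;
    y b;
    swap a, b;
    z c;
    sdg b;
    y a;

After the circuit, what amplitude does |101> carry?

The amplitude on |101> is -1/2.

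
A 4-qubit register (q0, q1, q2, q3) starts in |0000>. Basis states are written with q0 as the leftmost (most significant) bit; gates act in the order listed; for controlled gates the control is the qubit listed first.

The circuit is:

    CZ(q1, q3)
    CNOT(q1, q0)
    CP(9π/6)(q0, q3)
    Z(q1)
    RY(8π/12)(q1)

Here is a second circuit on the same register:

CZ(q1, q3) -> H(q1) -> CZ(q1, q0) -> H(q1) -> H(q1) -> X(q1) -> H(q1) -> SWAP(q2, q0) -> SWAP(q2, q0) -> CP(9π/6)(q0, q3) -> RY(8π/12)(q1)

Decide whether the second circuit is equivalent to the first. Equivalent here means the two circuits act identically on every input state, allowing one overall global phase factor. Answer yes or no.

No, they are not equivalent — no single phase factor reconciles the two unitaries.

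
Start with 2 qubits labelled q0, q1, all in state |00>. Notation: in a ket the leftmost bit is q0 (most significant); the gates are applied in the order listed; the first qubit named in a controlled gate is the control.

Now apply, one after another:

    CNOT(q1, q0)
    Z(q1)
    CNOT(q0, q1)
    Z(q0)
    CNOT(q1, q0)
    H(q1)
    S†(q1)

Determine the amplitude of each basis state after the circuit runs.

After the circuit, the state carries amplitude sqrt(2)/2 on |00>, -sqrt(2)*I/2 on |01>, 0 on |10>, 0 on |11>.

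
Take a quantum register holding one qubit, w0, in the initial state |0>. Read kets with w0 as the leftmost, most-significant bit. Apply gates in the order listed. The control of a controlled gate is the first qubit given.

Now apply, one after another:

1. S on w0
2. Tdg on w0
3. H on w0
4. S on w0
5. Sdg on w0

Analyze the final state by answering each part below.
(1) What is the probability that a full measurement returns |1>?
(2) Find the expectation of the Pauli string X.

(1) A full measurement returns |1> with probability 1/2.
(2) In the final state, X has expectation 1.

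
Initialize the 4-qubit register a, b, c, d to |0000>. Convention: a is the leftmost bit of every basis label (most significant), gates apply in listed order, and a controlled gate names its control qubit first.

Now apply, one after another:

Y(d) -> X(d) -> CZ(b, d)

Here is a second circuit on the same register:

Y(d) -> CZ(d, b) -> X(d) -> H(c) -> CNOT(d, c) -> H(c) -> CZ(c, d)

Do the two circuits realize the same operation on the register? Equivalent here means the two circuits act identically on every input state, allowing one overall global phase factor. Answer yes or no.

No: there is an input state on which the two circuits produce genuinely different outputs (not merely differing by a phase).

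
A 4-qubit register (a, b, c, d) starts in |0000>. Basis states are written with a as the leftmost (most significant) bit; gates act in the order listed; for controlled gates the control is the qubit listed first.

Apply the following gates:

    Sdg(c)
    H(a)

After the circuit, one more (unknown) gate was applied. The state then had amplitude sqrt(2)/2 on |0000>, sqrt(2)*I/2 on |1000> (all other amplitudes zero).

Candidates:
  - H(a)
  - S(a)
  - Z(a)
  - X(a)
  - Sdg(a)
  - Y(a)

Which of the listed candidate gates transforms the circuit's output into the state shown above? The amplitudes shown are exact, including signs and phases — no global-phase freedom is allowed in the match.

The unique candidate consistent with the amplitudes is S(a).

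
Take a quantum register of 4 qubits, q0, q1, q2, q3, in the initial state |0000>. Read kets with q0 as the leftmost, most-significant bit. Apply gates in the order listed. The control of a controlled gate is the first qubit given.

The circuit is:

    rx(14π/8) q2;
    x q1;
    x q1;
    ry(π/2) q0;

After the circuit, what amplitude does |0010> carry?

The final state's coefficient on |0010> equals -I*sqrt(4 - 2*sqrt(2))/4. Key observation: steps 2-3 multiply out to the identity, so the circuit reduces to the remaining gates.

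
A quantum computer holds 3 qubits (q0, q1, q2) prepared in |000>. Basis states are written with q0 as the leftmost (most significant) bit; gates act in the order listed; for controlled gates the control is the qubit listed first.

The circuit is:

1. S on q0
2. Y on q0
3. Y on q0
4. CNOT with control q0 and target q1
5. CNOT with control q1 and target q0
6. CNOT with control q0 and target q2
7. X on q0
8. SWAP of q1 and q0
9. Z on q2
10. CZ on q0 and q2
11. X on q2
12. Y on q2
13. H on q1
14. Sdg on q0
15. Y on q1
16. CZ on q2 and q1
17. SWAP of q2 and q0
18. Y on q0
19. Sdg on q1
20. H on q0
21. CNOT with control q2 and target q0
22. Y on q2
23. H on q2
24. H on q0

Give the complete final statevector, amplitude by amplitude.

The resulting statevector has amplitude 0 on |000>, 0 on |001>, 0 on |010>, 0 on |011>, -1/2 on |100>, 1/2 on |101>, I/2 on |110>, -I/2 on |111>.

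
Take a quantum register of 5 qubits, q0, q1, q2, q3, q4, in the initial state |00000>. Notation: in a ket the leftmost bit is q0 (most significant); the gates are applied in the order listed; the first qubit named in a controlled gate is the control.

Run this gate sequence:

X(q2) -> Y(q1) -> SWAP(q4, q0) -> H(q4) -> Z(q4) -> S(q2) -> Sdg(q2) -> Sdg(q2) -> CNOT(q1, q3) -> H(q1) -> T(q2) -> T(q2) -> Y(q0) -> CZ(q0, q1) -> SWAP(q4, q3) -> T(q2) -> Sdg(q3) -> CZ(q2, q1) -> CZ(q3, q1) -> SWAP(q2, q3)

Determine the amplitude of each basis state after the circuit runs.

The final amplitudes are -exp(I*pi/4)/2 on |10011>, -exp(3*I*pi/4)/2 on |10111>, exp(I*pi/4)/2 on |11011>, -exp(3*I*pi/4)/2 on |11111>, and 0 on every other basis state. Key observation: the block from step 6 through step 7 cancels to the identity and can be dropped.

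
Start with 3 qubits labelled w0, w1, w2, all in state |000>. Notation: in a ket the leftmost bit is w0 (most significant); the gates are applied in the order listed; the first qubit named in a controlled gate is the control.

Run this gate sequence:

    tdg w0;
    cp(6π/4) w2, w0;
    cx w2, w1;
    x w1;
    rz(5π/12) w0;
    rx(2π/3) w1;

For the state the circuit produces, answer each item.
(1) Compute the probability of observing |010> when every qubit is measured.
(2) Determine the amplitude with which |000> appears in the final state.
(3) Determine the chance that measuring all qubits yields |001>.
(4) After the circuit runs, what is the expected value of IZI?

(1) A full measurement returns |010> with probability 1/4.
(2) The amplitude on |000> is -sqrt(3)*exp(7*I*pi/24)/2.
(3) Outcome |001> occurs with probability 0.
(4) The observable IZI averages to 1/2.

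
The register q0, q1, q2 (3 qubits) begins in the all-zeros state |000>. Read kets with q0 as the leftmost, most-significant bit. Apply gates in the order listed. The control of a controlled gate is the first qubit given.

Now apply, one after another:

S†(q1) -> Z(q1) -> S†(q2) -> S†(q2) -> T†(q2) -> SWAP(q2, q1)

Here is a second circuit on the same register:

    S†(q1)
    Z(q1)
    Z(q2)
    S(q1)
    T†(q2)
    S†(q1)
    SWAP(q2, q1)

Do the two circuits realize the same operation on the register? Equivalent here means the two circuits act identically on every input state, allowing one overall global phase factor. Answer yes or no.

Yes: on every input state the two circuits agree up to one overall phase factor.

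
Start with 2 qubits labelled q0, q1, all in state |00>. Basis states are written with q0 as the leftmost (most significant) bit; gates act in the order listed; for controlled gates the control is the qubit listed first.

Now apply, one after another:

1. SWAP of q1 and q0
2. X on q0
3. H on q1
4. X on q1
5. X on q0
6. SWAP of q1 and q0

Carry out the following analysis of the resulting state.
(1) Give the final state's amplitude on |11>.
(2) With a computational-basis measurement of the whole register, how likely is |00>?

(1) The final state's coefficient on |11> equals 0.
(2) The probability of measuring |00> is 1/2.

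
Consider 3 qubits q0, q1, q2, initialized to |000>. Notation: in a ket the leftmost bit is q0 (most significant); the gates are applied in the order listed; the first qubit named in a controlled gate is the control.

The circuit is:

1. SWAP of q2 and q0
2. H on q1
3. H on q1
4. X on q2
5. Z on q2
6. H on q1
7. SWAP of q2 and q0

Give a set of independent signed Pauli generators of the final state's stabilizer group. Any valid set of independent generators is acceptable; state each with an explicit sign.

The stabilizer group can be generated by +IXI, -ZII, +IIZ, among other valid generating sets.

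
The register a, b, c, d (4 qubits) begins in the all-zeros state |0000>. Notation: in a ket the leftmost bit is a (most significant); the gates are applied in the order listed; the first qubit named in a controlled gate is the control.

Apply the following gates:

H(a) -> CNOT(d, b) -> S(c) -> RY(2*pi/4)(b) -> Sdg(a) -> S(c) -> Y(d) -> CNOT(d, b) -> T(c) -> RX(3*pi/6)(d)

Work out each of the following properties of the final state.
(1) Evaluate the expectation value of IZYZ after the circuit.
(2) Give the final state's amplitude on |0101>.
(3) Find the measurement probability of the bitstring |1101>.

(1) The expectation value of IZYZ is 0.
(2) |0101> carries amplitude sqrt(2)*I/4 in the final state.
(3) Outcome |1101> occurs with probability 1/8.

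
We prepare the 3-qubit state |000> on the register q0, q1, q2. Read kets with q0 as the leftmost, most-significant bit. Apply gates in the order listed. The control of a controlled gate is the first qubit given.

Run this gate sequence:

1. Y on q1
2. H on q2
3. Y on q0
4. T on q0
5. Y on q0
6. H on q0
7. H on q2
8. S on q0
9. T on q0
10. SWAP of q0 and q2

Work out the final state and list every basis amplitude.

After the circuit, the state carries amplitude sqrt(2)*exp(3*I*pi/4)/2 on |010>, -sqrt(2)*I/2 on |011>, and 0 on every other basis state.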